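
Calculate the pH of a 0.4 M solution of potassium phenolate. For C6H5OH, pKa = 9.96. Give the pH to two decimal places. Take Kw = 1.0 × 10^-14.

pH = 11.78

C6H5O- is the conjugate base of the weak acid C6H5OH.
Ka = 10^(−9.96) = 1.10 × 10^-10
Kb = Kw/Ka = 1.0×10^-14 / 1.10 × 10^-10 = 9.09 × 10^-5
Let x = [OH-] at equilibrium. Kb = x²/(0.4 − x).
Since Kb ≪ C₀, x ≈ √(Kb·C₀) = 6.03 × 10^-3 M.
Check: 1.5% ionized — well under 5%, approximation valid.
pOH = 2.22, so pH = 14.00 − pOH = 11.78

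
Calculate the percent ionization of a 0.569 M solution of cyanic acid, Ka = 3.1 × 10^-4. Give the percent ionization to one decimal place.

HOCN ⇌ OCN- + H+; let x = [H+] at equilibrium.
x ≈ √(Ka·C₀) = √(3.1 × 10^-4 × 0.569) = 1.33 × 10^-2 M
Fraction ionized = 1.33 × 10^-2 / 0.569 = 0.0234 → 2.3%

2.3%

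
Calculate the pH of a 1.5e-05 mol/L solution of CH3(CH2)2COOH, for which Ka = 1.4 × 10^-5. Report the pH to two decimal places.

CH3(CH2)2COOH ⇌ CH3(CH2)2COO- + H+
From the ICE table, Ka = [H+]²/(1.5e-05 − [H+]) = 1.4 × 10^-5.
Here C₀/Ka ≈ 1.07, so the small-[H+] approximation fails. Use the quadratic:
[H+] = (−Ka + √(Ka² + 4·Ka·C₀))/2 = 9.09 × 10^-6 M
pH = −log(9.09 × 10^-6) = 5.04

pH = 5.04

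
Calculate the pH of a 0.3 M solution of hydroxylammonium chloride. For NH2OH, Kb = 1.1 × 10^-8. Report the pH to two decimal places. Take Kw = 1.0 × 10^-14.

NH3OH+ is the conjugate acid of the weak base NH2OH.
Ka = Kw/Kb = 1.0×10^-14 / 1.1 × 10^-8 = 9.09 × 10^-7
Ka = [H+]²/(0.3 − [H+]) = 9.09 × 10^-7
Assume [H+] ≪ 0.3: [H+] ≈ √(9.09 × 10^-7 × 0.3) = 5.22 × 10^-4 M
Check: 0.17% ionized — well under 5%, approximation valid.
pH = −log(5.22 × 10^-4) = 3.28

pH = 3.28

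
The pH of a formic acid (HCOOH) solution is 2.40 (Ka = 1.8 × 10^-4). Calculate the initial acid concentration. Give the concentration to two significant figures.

[H+] = 10^(-2.40) = 3.98 × 10^-3 M = x
Ka = x²/(C₀ − x) ⇒ C₀ = x + x²/Ka
C₀ = 3.98 × 10^-3 + (3.98 × 10^-3)²/(1.8 × 10^-4) = 9.20 × 10^-2 M

C₀ = 9.2 × 10^-2 M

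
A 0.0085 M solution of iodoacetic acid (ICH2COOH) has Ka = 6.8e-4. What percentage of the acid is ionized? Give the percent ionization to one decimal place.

24.6%

ICH2COOH ⇌ ICH2COO- + H+; let x = [H+] at equilibrium.
Solve x² + 0.00068x − 5.78e-06 = 0 → x = 2.09 × 10^-3 M
% ionization = x/C₀ × 100% = 2.09 × 10^-3/0.0085 × 100% = 24.6%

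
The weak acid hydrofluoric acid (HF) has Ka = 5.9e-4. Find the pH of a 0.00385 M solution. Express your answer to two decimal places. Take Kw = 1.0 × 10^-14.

HF ⇌ F- + H+
From the ICE table, Ka = x²/(0.00385 − x) = 5.9 × 10^-4.
Here C₀/Ka ≈ 6.53, so the small-x approximation fails. Use the quadratic:
x = (−Ka + √(Ka² + 4·Ka·C₀))/2 = 1.24 × 10^-3 M
pH = −log[H+] = −log(1.24 × 10^-3) = 2.91

pH = 2.91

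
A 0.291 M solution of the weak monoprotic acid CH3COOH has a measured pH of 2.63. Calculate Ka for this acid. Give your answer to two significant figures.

Ka = 1.9 × 10^-5

[H+] = 10^(-2.63) = 2.34 × 10^-3 M
At equilibrium [HA] = 0.291 − 2.34 × 10^-3 = 2.89 × 10^-1 M
Ka = [H+][A-]/[HA] = (2.34 × 10^-3)² / 2.89 × 10^-1 = 1.9 × 10^-5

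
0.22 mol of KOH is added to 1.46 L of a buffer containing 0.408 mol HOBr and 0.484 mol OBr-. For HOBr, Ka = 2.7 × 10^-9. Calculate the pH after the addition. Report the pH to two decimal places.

pH = 9.14

OH- converts HOBr to OBr-: HOBr → 0.188 mol, OBr- → 0.704 mol.
pKa = −log(2.7 × 10^-9) = 8.569
pH = pKa + log([A⁻]/[HA]) = 8.569 + log(0.704/0.188) = 8.569 +0.573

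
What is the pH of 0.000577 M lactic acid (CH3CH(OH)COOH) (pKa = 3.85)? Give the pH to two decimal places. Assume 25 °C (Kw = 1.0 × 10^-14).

pH = 3.65

CH3CH(OH)COOH ⇌ CH3CH(OH)COO- + H+
Ka = 10^(−3.85) = 1.41 × 10^-4
From the ICE table, Ka = [H+]²/(0.000577 − [H+]) = 1.41 × 10^-4.
Here C₀/Ka ≈ 4.09, so the small-[H+] approximation fails. Use the quadratic:
[H+] = (−Ka + √(Ka² + 4·Ka·C₀))/2 = 2.23 × 10^-4 M
pH = −log[H+] = −log(2.23 × 10^-4) = 3.65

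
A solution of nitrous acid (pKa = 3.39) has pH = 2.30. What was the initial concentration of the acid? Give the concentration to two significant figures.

[H+] = 10^(-2.30) = 5.01 × 10^-3 M = x
Ka = 10^(−3.39) = 4.07 × 10^-4
Ka = x²/(C₀ − x) ⇒ C₀ = x + x²/Ka
C₀ = 5.01 × 10^-3 + (5.01 × 10^-3)²/(4.07 × 10^-4) = 6.67 × 10^-2 M

C₀ = 6.7 × 10^-2 M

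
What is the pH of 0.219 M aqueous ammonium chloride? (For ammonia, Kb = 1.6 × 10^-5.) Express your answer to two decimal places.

NH4+ is the conjugate acid of the weak base NH3.
Ka = Kw/Kb = 1.0×10^-14 / 1.6 × 10^-5 = 6.25 × 10^-10
Ka = [H+]²/(0.219 − [H+]) = 6.25 × 10^-10
Assume [H+] ≪ 0.219: [H+] ≈ √(6.25 × 10^-10 × 0.219) = 1.17 × 10^-5 M
([H+]/C₀ = 0.0053% < 5%, so the approximation holds.)
pH = −log(1.17 × 10^-5) = 4.93

pH = 4.93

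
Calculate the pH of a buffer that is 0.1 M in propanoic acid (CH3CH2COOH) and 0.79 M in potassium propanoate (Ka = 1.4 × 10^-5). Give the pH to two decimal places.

pKa = −log(1.4 × 10^-5) = 4.854
Using pH = pKa + log([base]/[acid]) with [base]/[acid] = 0.79/0.1:
pH = 4.854 + (+0.898) = 5.75

pH = 5.75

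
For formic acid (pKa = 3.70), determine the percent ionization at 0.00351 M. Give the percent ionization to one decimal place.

21.2%

HCOOH ⇌ HCOO- + H+; let x = [H+] at equilibrium.
Ka = 10^(−3.70) = 2.00 × 10^-4
Solve x² + 0.0002x − 7.02e-07 = 0 → x = 7.44 × 10^-4 M
Fraction ionized = 7.44 × 10^-4 / 0.00351 = 0.2120 → 21.2%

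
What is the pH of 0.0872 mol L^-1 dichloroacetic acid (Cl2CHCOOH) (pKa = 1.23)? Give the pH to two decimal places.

Cl2CHCOOH ⇌ Cl2CHCOO- + H+
Ka = 10^(−1.23) = 5.89 × 10^-2
Let x = [H+] at equilibrium. Ka = x²/(0.0872 − x).
x is not negligible relative to C₀; solve x² + 0.0589·x − 0.00514 = 0.
x = (−Ka + √(Ka² + 4·Ka·C₀))/2 = 4.80 × 10^-2 M
pH = −log(4.80 × 10^-2) = 1.32

pH = 1.32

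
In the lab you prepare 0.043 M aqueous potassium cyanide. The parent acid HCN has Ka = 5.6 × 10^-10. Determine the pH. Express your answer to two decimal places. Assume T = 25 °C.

CN- is the conjugate base of the weak acid HCN.
Kb = Kw/Ka = 1.0×10^-14 / 5.6 × 10^-10 = 1.79 × 10^-5
Kb = x²/(0.043 − x) = 1.79 × 10^-5
Assume x ≪ 0.043: x ≈ √(1.79 × 10^-5 × 0.043) = 8.77 × 10^-4 M
pOH = 3.06, so pH = 14.00 − pOH = 10.94

pH = 10.94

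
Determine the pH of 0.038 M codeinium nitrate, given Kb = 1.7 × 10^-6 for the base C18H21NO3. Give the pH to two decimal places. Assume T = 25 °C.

pH = 4.83

C18H22NO3+ is the conjugate acid of the weak base C18H21NO3.
Ka = Kw/Kb = 1.0×10^-14 / 1.7 × 10^-6 = 5.88 × 10^-9
Ka = x²/(0.038 − x) = 5.88 × 10^-9
Neglecting x in the denominator: x = √(5.88 × 10^-9 × 0.038) = 1.49 × 10^-5 M
(x/C₀ = 0.039% < 5%, so the approximation holds.)
pH = −log(1.49 × 10^-5) = 4.83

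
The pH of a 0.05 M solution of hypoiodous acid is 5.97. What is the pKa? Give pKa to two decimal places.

pKa = 10.64

[H+] = 10^(-5.97) = 1.07 × 10^-6 M
At equilibrium [HA] = 0.05 − 1.07 × 10^-6 = 5.00 × 10^-2 M
Ka = [H+][A-]/[HA] = (1.07 × 10^-6)² / 5.00 × 10^-2 = 2.29 × 10^-11
pKa = -log(2.29 × 10^-11) = 10.64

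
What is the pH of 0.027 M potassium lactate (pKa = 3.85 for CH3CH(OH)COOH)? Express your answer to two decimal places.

CH3CH(OH)COO- is the conjugate base of the weak acid CH3CH(OH)COOH.
Ka = 10^(−3.85) = 1.41 × 10^-4
Kb = Kw/Ka = 1.0×10^-14 / 1.41 × 10^-4 = 7.09 × 10^-11
From the ICE table, Kb = x²/(0.027 − x) = 7.09 × 10^-11.
Assume x ≪ 0.027: x ≈ √(7.09 × 10^-11 × 0.027) = 1.38 × 10^-6 M
Check: 0.0051% ionized — well under 5%, approximation valid.
pOH = −log(1.38 × 10^-6) = 5.86; pH = 14.00 − 5.86 = 8.14

pH = 8.14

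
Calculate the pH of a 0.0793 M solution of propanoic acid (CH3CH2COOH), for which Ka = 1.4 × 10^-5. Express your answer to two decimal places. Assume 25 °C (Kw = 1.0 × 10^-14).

CH3CH2COOH ⇌ CH3CH2COO- + H+
From the ICE table, Ka = x²/(0.0793 − x) = 1.4 × 10^-5.
Neglecting x in the denominator: x = √(1.4 × 10^-5 × 0.0793) = 1.05 × 10^-3 M
(x/C₀ = 1.3% < 5%, so the approximation holds.)
pH = −log(1.05 × 10^-3) = 2.98

pH = 2.98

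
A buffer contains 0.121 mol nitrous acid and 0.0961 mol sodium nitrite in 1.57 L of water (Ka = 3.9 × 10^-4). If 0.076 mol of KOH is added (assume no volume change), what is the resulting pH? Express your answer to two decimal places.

OH- converts HNO2 to NO2-: HNO2 → 0.045 mol, NO2- → 0.172 mol.
pKa = −log(3.9 × 10^-4) = 3.409
pH = pKa + log(n_NO2-/n_HNO2) = 3.409 + log(0.172/0.045) = 3.409 + (+0.582)

pH = 3.99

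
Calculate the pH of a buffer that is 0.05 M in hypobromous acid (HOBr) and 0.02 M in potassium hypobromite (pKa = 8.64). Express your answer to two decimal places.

pH = 8.24

pH = pKa + log([A⁻]/[HA]) = 8.64 + log(0.02/0.05)
pH = 8.64 + (-0.398) = 8.24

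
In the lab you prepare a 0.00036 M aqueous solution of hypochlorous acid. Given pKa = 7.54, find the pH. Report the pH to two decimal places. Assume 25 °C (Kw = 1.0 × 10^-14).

pH = 5.49

HOCl ⇌ OCl- + H+
Ka = 10^(−7.54) = 2.88 × 10^-8
From the ICE table, Ka = [H+]²/(0.00036 − [H+]) = 2.88 × 10^-8.
Neglecting [H+] in the denominator: [H+] = √(2.88 × 10^-8 × 0.00036) = 3.22 × 10^-6 M
Check: 0.89% ionized — well under 5%, approximation valid.
pH = −log[H+] = −log(3.22 × 10^-6) = 5.49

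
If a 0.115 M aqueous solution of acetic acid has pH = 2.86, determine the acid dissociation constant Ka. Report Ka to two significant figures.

[H+] = 10^(-2.86) = 1.38 × 10^-3 M
At equilibrium [HA] = 0.115 − 1.38 × 10^-3 = 1.14 × 10^-1 M
Ka = [H+][A-]/[HA] = (1.38 × 10^-3)² / 1.14 × 10^-1 = 1.7 × 10^-5

Ka = 1.7 × 10^-5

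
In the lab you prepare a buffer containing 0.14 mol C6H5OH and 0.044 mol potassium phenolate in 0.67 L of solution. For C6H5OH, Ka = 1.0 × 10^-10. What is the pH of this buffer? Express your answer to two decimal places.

pH = 9.50

pKa = −log(1.0 × 10^-10) = 10.000
pH = pKa + log([A⁻]/[HA]) = 10.000 + log(0.044/0.14)
pH = 10.000 + (-0.503) = 9.50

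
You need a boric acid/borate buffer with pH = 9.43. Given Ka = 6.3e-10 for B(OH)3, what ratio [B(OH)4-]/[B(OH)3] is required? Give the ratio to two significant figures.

pKa = -log(6.3 × 10^-10) = 9.201
pH = pKa + log(r) ⇒ log(r) = 9.43 − 9.201 = +0.229
r = [B(OH)4-]/[B(OH)3] = 10^(+0.229) = 1.69

ratio = 1.7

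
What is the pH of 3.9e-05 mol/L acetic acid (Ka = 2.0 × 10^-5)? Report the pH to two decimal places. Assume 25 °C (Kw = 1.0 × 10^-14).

pH = 4.71

CH3COOH ⇌ CH3COO- + H+
From the ICE table, Ka = x²/(3.9e-05 − x) = 2.0 × 10^-5.
Here C₀/Ka ≈ 1.95, so the small-x approximation fails. Use the quadratic:
x = [−2e-05 + √(2e-05² + 3.12e-09)]/2 = 1.97 × 10^-5 M
pH = −log[H+] = −log(1.97 × 10^-5) = 4.71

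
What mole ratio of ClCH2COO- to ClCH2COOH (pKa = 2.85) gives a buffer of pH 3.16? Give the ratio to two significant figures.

pH = pKa + log(r) ⇒ log(r) = 3.16 − 2.85 = +0.31
r = [ClCH2COO-]/[ClCH2COOH] = 10^(+0.31) = 2.04

ratio = 2.0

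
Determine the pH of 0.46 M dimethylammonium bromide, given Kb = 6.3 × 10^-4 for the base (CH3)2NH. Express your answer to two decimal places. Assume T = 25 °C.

(CH3)2NH2+ is the conjugate acid of the weak base (CH3)2NH.
Ka = Kw/Kb = 1.0×10^-14 / 6.3 × 10^-4 = 1.59 × 10^-11
Let x = [H+] at equilibrium. Ka = x²/(0.46 − x).
Assume x ≪ 0.46: x ≈ √(1.59 × 10^-11 × 0.46) = 2.70 × 10^-6 M
pH = −log[H+] = −log(2.70 × 10^-6) = 5.57

pH = 5.57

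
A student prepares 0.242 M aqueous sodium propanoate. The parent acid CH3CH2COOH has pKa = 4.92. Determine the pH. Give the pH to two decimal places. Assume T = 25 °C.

CH3CH2COO- is the conjugate base of the weak acid CH3CH2COOH.
Ka = 10^(−4.92) = 1.20 × 10^-5
Kb = Kw/Ka = 1.0×10^-14 / 1.20 × 10^-5 = 8.33 × 10^-10
From the ICE table, Kb = x²/(0.242 − x) = 8.33 × 10^-10.
Assume x ≪ 0.242: x ≈ √(8.33 × 10^-10 × 0.242) = 1.42 × 10^-5 M
pOH = 4.85, so pH = 14.00 − pOH = 9.15

pH = 9.15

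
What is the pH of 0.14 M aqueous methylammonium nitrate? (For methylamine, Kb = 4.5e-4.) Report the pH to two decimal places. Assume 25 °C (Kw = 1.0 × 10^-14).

pH = 5.75

CH3NH3+ is the conjugate acid of the weak base CH3NH2.
Ka = Kw/Kb = 1.0×10^-14 / 4.5 × 10^-4 = 2.22 × 10^-11
Ka = x²/(0.14 − x) = 2.22 × 10^-11
Neglecting x in the denominator: x = √(2.22 × 10^-11 × 0.14) = 1.76 × 10^-6 M
Check: 0.0013% ionized — well under 5%, approximation valid.
pH = −log(1.76 × 10^-6) = 5.75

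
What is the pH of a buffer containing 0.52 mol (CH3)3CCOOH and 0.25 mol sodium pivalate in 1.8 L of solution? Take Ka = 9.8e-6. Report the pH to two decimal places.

pKa = −log(9.8 × 10^-6) = 5.009
Henderson–Hasselbalch: pH = pKa + log([(CH3)3CCOO-]/[(CH3)3CCOOH]) = 5.009 + log(0.25/0.52)
pH = 5.009 + (-0.318) = 4.69

pH = 4.69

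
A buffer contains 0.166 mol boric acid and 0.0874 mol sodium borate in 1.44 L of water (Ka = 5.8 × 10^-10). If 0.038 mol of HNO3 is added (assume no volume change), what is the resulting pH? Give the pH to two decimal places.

pH = 8.62

After neutralization: n(B(OH)3) = 0.204 mol, n(B(OH)4-) = 0.0494 mol.
pKa = −log(5.8 × 10^-10) = 9.237
pH = pKa + log([A⁻]/[HA]) = 9.237 + log(0.0494/0.204) = 9.237 -0.616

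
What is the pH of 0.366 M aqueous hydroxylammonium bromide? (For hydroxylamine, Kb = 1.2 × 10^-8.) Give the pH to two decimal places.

pH = 3.26

NH3OH+ is the conjugate acid of the weak base NH2OH.
Ka = Kw/Kb = 1.0×10^-14 / 1.2 × 10^-8 = 8.33 × 10^-7
Ka = x²/(0.366 − x) = 8.33 × 10^-7
Assume x ≪ 0.366: x ≈ √(8.33 × 10^-7 × 0.366) = 5.52 × 10^-4 M
pH = −log[H+] = −log(5.52 × 10^-4) = 3.26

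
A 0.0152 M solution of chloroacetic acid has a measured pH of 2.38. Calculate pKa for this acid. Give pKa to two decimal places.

pKa = 2.80

[H+] = 10^(-2.38) = 4.17 × 10^-3 M
At equilibrium [HA] = 0.0152 − 4.17 × 10^-3 = 1.10 × 10^-2 M
Ka = [H+][A-]/[HA] = (4.17 × 10^-3)² / 1.10 × 10^-2 = 1.58 × 10^-3
pKa = -log(1.58 × 10^-3) = 2.80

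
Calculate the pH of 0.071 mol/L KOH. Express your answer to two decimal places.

pH = 12.85

KOH is a strong base; [OH-] = 0.071 M.
pOH = -log(0.071) = 1.15
pH = 14.00 - 1.15 = 12.85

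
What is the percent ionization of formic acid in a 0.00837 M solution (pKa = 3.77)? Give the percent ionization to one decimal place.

13.3%

HCOOH ⇌ HCOO- + H+; let x = [H+] at equilibrium.
Ka = 10^(−3.77) = 1.70 × 10^-4
Solve x² + 0.00017x − 1.42e-06 = 0 → x = 1.11 × 10^-3 M
% ionization = x/C₀ × 100% = 1.11 × 10^-3/0.00837 × 100% = 13.3%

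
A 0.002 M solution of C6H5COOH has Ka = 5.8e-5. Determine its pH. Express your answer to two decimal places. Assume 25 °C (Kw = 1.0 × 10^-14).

C6H5COOH ⇌ C6H5COO- + H+
From the ICE table, Ka = [H+]²/(0.002 − [H+]) = 5.8 × 10^-5.
[H+] is not negligible relative to C₀; solve [H+]² + 5.8e-05·[H+] − 1.16e-07 = 0.
[H+] = [−5.8e-05 + √(5.8e-05² + 4.64e-07)]/2 = 3.13 × 10^-4 M
pH = −log(3.13 × 10^-4) = 3.50

pH = 3.50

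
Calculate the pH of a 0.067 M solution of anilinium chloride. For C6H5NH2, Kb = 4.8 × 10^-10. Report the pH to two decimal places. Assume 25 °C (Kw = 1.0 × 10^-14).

C6H5NH3+ is the conjugate acid of the weak base C6H5NH2.
Ka = Kw/Kb = 1.0×10^-14 / 4.8 × 10^-10 = 2.08 × 10^-5
Ka = [H+]²/(0.067 − [H+]) = 2.08 × 10^-5
Neglecting [H+] in the denominator: [H+] = √(2.08 × 10^-5 × 0.067) = 1.18 × 10^-3 M
Check: 1.8% ionized — well under 5%, approximation valid.
pH = −log(1.18 × 10^-3) = 2.93

pH = 2.93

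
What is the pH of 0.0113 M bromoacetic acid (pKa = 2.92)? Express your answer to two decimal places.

pH = 2.50

BrCH2COOH ⇌ BrCH2COO- + H+
Ka = 10^(−2.92) = 1.20 × 10^-3
From the ICE table, Ka = [H+]²/(0.0113 − [H+]) = 1.20 × 10^-3.
[H+] is not negligible relative to C₀; solve [H+]² + 0.0012·[H+] − 1.36e-05 = 0.
[H+] = [−0.0012 + √(0.0012² + 5.42e-05)]/2 = 3.13 × 10^-3 M
pH = −log[H+] = −log(3.13 × 10^-3) = 2.50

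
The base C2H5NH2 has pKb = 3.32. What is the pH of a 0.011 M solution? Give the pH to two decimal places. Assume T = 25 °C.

pH = 11.32

C2H5NH2 + H2O ⇌ C2H5NH3+ + OH-
Kb = 10^(−3.32) = 4.79 × 10^-4
Let x = [OH-] at equilibrium. Kb = x²/(0.011 − x).
The 5% rule fails; solving x² + Kb·x − Kb·C₀ = 0 exactly:
x = [−0.000479 + √(0.000479² + 2.11e-05)]/2 = 2.07 × 10^-3 M
pOH = 2.68, so pH = 14.00 − pOH = 11.32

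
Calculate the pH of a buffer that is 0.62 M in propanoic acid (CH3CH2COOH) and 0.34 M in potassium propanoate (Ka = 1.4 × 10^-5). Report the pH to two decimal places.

pKa = −log(1.4 × 10^-5) = 4.854
Using pH = pKa + log([base]/[acid]) with [base]/[acid] = 0.34/0.62:
pH = 4.854 + (-0.261) = 4.59

pH = 4.59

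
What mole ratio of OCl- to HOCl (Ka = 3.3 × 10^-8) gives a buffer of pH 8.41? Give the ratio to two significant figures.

ratio = 8.5

pKa = -log(3.3 × 10^-8) = 7.481
pH = pKa + log(r) ⇒ log(r) = 8.41 − 7.481 = +0.929
r = [OCl-]/[HOCl] = 10^(+0.929) = 8.49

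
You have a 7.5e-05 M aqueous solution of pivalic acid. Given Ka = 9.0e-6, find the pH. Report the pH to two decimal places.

(CH3)3CCOOH ⇌ (CH3)3CCOO- + H+
From the ICE table, Ka = x²/(7.5e-05 − x) = 9.0 × 10^-6.
Here C₀/Ka ≈ 8.33, so the small-x approximation fails. Use the quadratic:
x = [−9e-06 + √(9e-06² + 2.7e-09)]/2 = 2.19 × 10^-5 M
pH = −log[H+] = −log(2.19 × 10^-5) = 4.66

pH = 4.66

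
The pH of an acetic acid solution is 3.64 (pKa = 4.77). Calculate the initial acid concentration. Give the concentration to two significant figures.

[H+] = 10^(-3.64) = 2.29 × 10^-4 M = x
Ka = 10^(−4.77) = 1.70 × 10^-5
Ka = x²/(C₀ − x) ⇒ C₀ = x + x²/Ka
C₀ = 2.29 × 10^-4 + (2.29 × 10^-4)²/(1.70 × 10^-5) = 3.31 × 10^-3 M

C₀ = 3.3 × 10^-3 M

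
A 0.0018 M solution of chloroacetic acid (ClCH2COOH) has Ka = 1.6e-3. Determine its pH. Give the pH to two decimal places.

pH = 2.97

ClCH2COOH ⇌ ClCH2COO- + H+
Ka = [H+]²/(0.0018 − [H+]) = 1.6 × 10^-3
[H+] is not negligible relative to C₀; solve [H+]² + 0.0016·[H+] − 2.88e-06 = 0.
[H+] = [−0.0016 + √(0.0016² + 1.15e-05)]/2 = 1.08 × 10^-3 M
pH = −log(1.08 × 10^-3) = 2.97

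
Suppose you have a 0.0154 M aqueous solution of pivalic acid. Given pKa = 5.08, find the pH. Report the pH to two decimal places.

(CH3)3CCOOH ⇌ (CH3)3CCOO- + H+
Ka = 10^(−5.08) = 8.32 × 10^-6
Ka = x²/(0.0154 − x) = 8.32 × 10^-6
Neglecting x in the denominator: x = √(8.32 × 10^-6 × 0.0154) = 3.58 × 10^-4 M
Check: 2.3% ionized — well under 5%, approximation valid.
pH = −log(3.58 × 10^-4) = 3.45

pH = 3.45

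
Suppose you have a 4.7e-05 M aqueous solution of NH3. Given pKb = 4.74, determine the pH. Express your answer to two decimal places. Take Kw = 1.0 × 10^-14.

pH = 9.33

NH3 + H2O ⇌ NH4+ + OH-
Kb = 10^(−4.74) = 1.82 × 10^-5
Kb = x²/(4.7e-05 − x) = 1.82 × 10^-5
x is not negligible relative to C₀; solve x² + 1.82e-05·x − 8.55e-10 = 0.
x = [−1.82e-05 + √(1.82e-05² + 3.42e-09)]/2 = 2.15 × 10^-5 M
pOH = 4.67, so pH = 14.00 − pOH = 9.33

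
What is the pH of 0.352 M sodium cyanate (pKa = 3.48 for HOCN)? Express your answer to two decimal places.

pH = 8.51

OCN- is the conjugate base of the weak acid HOCN.
Ka = 10^(−3.48) = 3.31 × 10^-4
Kb = Kw/Ka = 1.0×10^-14 / 3.31 × 10^-4 = 3.02 × 10^-11
From the ICE table, Kb = [OH-]²/(0.352 − [OH-]) = 3.02 × 10^-11.
Since Kb ≪ C₀, [OH-] ≈ √(Kb·C₀) = 3.26 × 10^-6 M.
Check: 0.00093% ionized — well under 5%, approximation valid.
pOH = 5.49, so pH = 14.00 − pOH = 8.51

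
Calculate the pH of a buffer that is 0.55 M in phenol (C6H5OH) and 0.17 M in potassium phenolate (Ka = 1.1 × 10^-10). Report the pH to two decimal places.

pKa = −log(1.1 × 10^-10) = 9.959
Henderson–Hasselbalch: pH = pKa + log([C6H5O-]/[C6H5OH]) = 9.959 + log(0.17/0.55)
pH = 9.959 + (-0.510) = 9.45

pH = 9.45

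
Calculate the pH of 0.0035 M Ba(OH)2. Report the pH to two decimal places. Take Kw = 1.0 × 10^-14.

Ba(OH)2 is a strong base (each formula unit releases 2 OH-); [OH-] = 0.007 M.
pOH = -log(0.007) = 2.15
pH = 14.00 - 2.15 = 11.85

pH = 11.85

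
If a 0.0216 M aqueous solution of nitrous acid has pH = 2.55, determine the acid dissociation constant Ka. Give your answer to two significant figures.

Ka = 4.2 × 10^-4

[H+] = 10^(-2.55) = 2.82 × 10^-3 M
At equilibrium [HA] = 0.0216 − 2.82 × 10^-3 = 1.88 × 10^-2 M
Ka = [H+][A-]/[HA] = (2.82 × 10^-3)² / 1.88 × 10^-2 = 4.2 × 10^-4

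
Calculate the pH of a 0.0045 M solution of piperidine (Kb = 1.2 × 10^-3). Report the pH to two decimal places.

pH = 11.26

C5H10NH + H2O ⇌ C5H10NH2+ + OH-
From the ICE table, Kb = x²/(0.0045 − x) = 1.2 × 10^-3.
The 5% rule fails; solving x² + Kb·x − Kb·C₀ = 0 exactly:
x = (−Kb + √(Kb² + 4·Kb·C₀))/2 = 1.80 × 10^-3 M
pOH = 2.74, so pH = 14.00 − pOH = 11.26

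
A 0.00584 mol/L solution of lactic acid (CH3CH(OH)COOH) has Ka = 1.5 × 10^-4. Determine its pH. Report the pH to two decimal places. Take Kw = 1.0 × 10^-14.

pH = 3.06

CH3CH(OH)COOH ⇌ CH3CH(OH)COO- + H+
Let x = [H+] at equilibrium. Ka = x²/(0.00584 − x).
x is not negligible relative to C₀; solve x² + 0.00015·x − 8.76e-07 = 0.
x = [−0.00015 + √(0.00015² + 3.5e-06)]/2 = 8.64 × 10^-4 M
pH = −log(8.64 × 10^-4) = 3.06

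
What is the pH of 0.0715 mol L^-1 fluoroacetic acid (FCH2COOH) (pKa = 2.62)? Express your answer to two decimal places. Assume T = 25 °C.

pH = 1.92

FCH2COOH ⇌ FCH2COO- + H+
Ka = 10^(−2.62) = 2.40 × 10^-3
From the ICE table, Ka = x²/(0.0715 − x) = 2.40 × 10^-3.
x is not negligible relative to C₀; solve x² + 0.0024·x − 0.000172 = 0.
x = [−0.0024 + √(0.0024² + 0.000686)]/2 = 1.20 × 10^-2 M
pH = −log[H+] = −log(1.20 × 10^-2) = 1.92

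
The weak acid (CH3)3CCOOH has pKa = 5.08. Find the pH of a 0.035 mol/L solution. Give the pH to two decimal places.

(CH3)3CCOOH ⇌ (CH3)3CCOO- + H+
Ka = 10^(−5.08) = 8.32 × 10^-6
Let x = [H+] at equilibrium. Ka = x²/(0.035 − x).
Since Ka ≪ C₀, x ≈ √(Ka·C₀) = 5.40 × 10^-4 M.
(x/C₀ = 1.5% < 5%, so the approximation holds.)
pH = −log[H+] = −log(5.40 × 10^-4) = 3.27

pH = 3.27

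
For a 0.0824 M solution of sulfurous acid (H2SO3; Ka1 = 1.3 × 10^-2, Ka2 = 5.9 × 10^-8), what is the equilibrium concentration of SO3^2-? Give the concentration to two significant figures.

First ionization gives [H+] ≈ [HSO3-] = 2.69 × 10^-2 M.
Second step: Ka2 = [H+][SO3^2-]/[HSO3-] ≈ [SO3^2-] (since [H+] ≈ [HSO3-]).
So [SO3^2-] ≈ Ka2.

5.9 × 10^-8 M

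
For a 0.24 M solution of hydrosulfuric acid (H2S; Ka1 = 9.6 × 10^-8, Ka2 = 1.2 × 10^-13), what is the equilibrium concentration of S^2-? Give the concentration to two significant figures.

First ionization gives [H+] ≈ [HS-] = 1.52 × 10^-4 M.
Second step: Ka2 = [H+][S^2-]/[HS-] ≈ [S^2-] (since [H+] ≈ [HS-]).
So [S^2-] ≈ Ka2.

1.2 × 10^-13 M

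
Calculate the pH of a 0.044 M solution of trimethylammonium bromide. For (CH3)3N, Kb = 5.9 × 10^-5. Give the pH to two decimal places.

(CH3)3NH+ is the conjugate acid of the weak base (CH3)3N.
Ka = Kw/Kb = 1.0×10^-14 / 5.9 × 10^-5 = 1.69 × 10^-10
Ka = x²/(0.044 − x) = 1.69 × 10^-10
Assume x ≪ 0.044: x ≈ √(1.69 × 10^-10 × 0.044) = 2.73 × 10^-6 M
pH = −log(2.73 × 10^-6) = 5.56

pH = 5.56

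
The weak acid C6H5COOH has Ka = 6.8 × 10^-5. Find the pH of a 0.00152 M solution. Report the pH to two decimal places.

pH = 3.54

C6H5COOH ⇌ C6H5COO- + H+
Ka = x²/(0.00152 − x) = 6.8 × 10^-5
x is not negligible relative to C₀; solve x² + 6.8e-05·x − 1.03e-07 = 0.
x = [−6.8e-05 + √(6.8e-05² + 4.13e-07)]/2 = 2.89 × 10^-4 M
pH = −log(2.89 × 10^-4) = 3.54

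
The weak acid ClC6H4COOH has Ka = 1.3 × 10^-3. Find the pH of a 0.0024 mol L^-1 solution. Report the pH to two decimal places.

ClC6H4COOH ⇌ ClC6H4COO- + H+
Ka = [H+]²/(0.0024 − [H+]) = 1.3 × 10^-3
Here C₀/Ka ≈ 1.85, so the small-[H+] approximation fails. Use the quadratic:
[H+] = (−Ka + √(Ka² + 4·Ka·C₀))/2 = 1.23 × 10^-3 M
pH = −log(1.23 × 10^-3) = 2.91

pH = 2.91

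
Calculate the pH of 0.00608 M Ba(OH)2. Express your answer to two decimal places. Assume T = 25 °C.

pH = 12.08

Ba(OH)2 is a strong base (each formula unit releases 2 OH-); [OH-] = 0.0122 M.
pOH = -log(0.0122) = 1.92
pH = 14.00 - 1.92 = 12.08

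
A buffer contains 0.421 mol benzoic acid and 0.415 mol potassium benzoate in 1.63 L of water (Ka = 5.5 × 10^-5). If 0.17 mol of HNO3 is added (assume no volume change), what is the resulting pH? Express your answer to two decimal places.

Added H+ converts C6H5COO- to C6H5COOH: C6H5COOH → 0.591 mol, C6H5COO- → 0.245 mol.
pKa = −log(5.5 × 10^-5) = 4.260
Henderson–Hasselbalch with mole ratio 0.245/0.591: pH = 4.260 + (-0.382)

pH = 3.88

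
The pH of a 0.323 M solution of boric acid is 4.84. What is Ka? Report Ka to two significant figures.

Ka = 6.5 × 10^-10

[H+] = 10^(-4.84) = 1.45 × 10^-5 M
At equilibrium [HA] = 0.323 − 1.45 × 10^-5 = 3.23 × 10^-1 M
Ka = [H+][A-]/[HA] = (1.45 × 10^-5)² / 3.23 × 10^-1 = 6.5 × 10^-10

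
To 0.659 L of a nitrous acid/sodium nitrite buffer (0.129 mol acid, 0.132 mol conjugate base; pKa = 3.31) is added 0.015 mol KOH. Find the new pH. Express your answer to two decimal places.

After neutralization: n(HNO2) = 0.114 mol, n(NO2-) = 0.147 mol.
pH = pKa + log([A⁻]/[HA]) = 3.31 + log(0.147/0.114) = 3.31 +0.110

pH = 3.42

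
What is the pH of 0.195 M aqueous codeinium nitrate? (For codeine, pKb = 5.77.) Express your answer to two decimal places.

C18H22NO3+ is the conjugate acid of the weak base C18H21NO3.
Kb = 10^(−5.77) = 1.70 × 10^-6
Ka = Kw/Kb = 1.0×10^-14 / 1.70 × 10^-6 = 5.88 × 10^-9
Ka = [H+]²/(0.195 − [H+]) = 5.88 × 10^-9
Neglecting [H+] in the denominator: [H+] = √(5.88 × 10^-9 × 0.195) = 3.39 × 10^-5 M
pH = −log[H+] = −log(3.39 × 10^-5) = 4.47

pH = 4.47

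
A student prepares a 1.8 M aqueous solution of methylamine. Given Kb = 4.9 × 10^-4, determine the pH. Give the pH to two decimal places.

pH = 12.47

CH3NH2 + H2O ⇌ CH3NH3+ + OH-
From the ICE table, Kb = [OH-]²/(1.8 − [OH-]) = 4.9 × 10^-4.
Assume [OH-] ≪ 1.8: [OH-] ≈ √(4.9 × 10^-4 × 1.8) = 2.97 × 10^-2 M
pOH = 1.53, so pH = 14.00 − pOH = 12.47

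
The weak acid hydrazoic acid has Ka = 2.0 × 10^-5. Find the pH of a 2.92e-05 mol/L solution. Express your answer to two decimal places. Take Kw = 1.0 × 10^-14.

pH = 4.79

HN3 ⇌ N3- + H+
From the ICE table, Ka = [H+]²/(2.92e-05 − [H+]) = 2.0 × 10^-5.
The 5% rule fails; solving [H+]² + Ka·[H+] − Ka·C₀ = 0 exactly:
[H+] = (−Ka + √(Ka² + 4·Ka·C₀))/2 = 1.62 × 10^-5 M
pH = −log[H+] = −log(1.62 × 10^-5) = 4.79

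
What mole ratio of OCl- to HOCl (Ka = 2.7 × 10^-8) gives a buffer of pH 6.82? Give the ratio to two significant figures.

pKa = -log(2.7 × 10^-8) = 7.569
pH = pKa + log(r) ⇒ log(r) = 6.82 − 7.569 = -0.749
r = [OCl-]/[HOCl] = 10^(-0.749) = 0.178

ratio = 0.18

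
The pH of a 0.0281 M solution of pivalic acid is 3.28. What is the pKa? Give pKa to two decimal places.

[H+] = 10^(-3.28) = 5.25 × 10^-4 M
At equilibrium [HA] = 0.0281 − 5.25 × 10^-4 = 2.76 × 10^-2 M
Ka = [H+][A-]/[HA] = (5.25 × 10^-4)² / 2.76 × 10^-2 = 9.99 × 10^-6
pKa = -log(9.99 × 10^-6) = 5.00

pKa = 5.00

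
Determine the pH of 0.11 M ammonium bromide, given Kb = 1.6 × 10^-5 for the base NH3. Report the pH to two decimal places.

NH4+ is the conjugate acid of the weak base NH3.
Ka = Kw/Kb = 1.0×10^-14 / 1.6 × 10^-5 = 6.25 × 10^-10
Ka = [H+]²/(0.11 − [H+]) = 6.25 × 10^-10
Since Ka ≪ C₀, [H+] ≈ √(Ka·C₀) = 8.29 × 10^-6 M.
pH = −log[H+] = −log(8.29 × 10^-6) = 5.08

pH = 5.08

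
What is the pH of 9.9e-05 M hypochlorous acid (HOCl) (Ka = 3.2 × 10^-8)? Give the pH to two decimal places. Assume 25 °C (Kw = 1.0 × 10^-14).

HOCl ⇌ OCl- + H+
Ka = [H+]²/(9.9e-05 − [H+]) = 3.2 × 10^-8
Since Ka ≪ C₀, [H+] ≈ √(Ka·C₀) = 1.78 × 10^-6 M.
([H+]/C₀ = 1.8% < 5%, so the approximation holds.)
pH = −log[H+] = −log(1.78 × 10^-6) = 5.75

pH = 5.75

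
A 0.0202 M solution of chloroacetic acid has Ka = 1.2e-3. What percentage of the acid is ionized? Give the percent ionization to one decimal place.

ClCH2COOH ⇌ ClCH2COO- + H+; let x = [H+] at equilibrium.
Ka = x²/(C₀ − x); solving the quadratic gives x = 4.36 × 10^-3 M.
Fraction ionized = 4.36 × 10^-3 / 0.0202 = 0.2158 → 21.6%

21.6%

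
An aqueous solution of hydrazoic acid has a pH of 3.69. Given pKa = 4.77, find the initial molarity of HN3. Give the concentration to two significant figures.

[H+] = 10^(-3.69) = 2.04 × 10^-4 M = x
Ka = 10^(−4.77) = 1.70 × 10^-5
Ka = x²/(C₀ − x) ⇒ C₀ = x + x²/Ka
C₀ = 2.04 × 10^-4 + (2.04 × 10^-4)²/(1.70 × 10^-5) = 2.65 × 10^-3 M

C₀ = 2.7 × 10^-3 M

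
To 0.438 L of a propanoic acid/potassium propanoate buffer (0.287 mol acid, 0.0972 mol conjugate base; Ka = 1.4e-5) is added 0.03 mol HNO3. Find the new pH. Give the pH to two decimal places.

pH = 4.18

After neutralization: n(CH3CH2COOH) = 0.317 mol, n(CH3CH2COO-) = 0.0672 mol.
pKa = −log(1.4 × 10^-5) = 4.854
Henderson–Hasselbalch with mole ratio 0.0672/0.317: pH = 4.854 + (-0.674)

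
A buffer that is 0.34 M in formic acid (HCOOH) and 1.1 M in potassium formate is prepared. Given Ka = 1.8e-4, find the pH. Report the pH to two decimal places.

pH = 4.25

pKa = −log(1.8 × 10^-4) = 3.745
pH = pKa + log([A⁻]/[HA]) = 3.745 + log(1.1/0.34)
pH = 3.745 + (+0.510) = 4.25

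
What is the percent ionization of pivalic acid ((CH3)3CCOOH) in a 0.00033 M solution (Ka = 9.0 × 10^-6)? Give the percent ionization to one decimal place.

(CH3)3CCOOH ⇌ (CH3)3CCOO- + H+; let x = [H+] at equilibrium.
Solve x² + 9e-06x − 2.97e-09 = 0 → x = 5.02 × 10^-5 M
% ionization = x/C₀ × 100% = 5.02 × 10^-5/0.00033 × 100% = 15.2%

15.2%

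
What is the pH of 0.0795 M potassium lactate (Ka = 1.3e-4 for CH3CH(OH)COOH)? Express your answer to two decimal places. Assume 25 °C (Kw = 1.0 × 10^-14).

CH3CH(OH)COO- is the conjugate base of the weak acid CH3CH(OH)COOH.
Kb = Kw/Ka = 1.0×10^-14 / 1.3 × 10^-4 = 7.69 × 10^-11
Kb = [OH-]²/(0.0795 − [OH-]) = 7.69 × 10^-11
Since Kb ≪ C₀, [OH-] ≈ √(Kb·C₀) = 2.47 × 10^-6 M.
Check: 0.0031% ionized — well under 5%, approximation valid.
pOH = 5.61, so pH = 14.00 − pOH = 8.39

pH = 8.39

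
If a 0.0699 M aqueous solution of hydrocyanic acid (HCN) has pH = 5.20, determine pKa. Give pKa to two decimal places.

[H+] = 10^(-5.20) = 6.31 × 10^-6 M
At equilibrium [HA] = 0.0699 − 6.31 × 10^-6 = 6.99 × 10^-2 M
Ka = [H+][A-]/[HA] = (6.31 × 10^-6)² / 6.99 × 10^-2 = 5.70 × 10^-10
pKa = -log(5.70 × 10^-10) = 9.24

pKa = 9.24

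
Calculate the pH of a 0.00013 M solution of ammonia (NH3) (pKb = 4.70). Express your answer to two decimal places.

pH = 9.62

NH3 + H2O ⇌ NH4+ + OH-
Kb = 10^(−4.70) = 2.00 × 10^-5
From the ICE table, Kb = x²/(0.00013 − x) = 2.00 × 10^-5.
x is not negligible relative to C₀; solve x² + 2e-05·x − 2.6e-09 = 0.
x = [−2e-05 + √(2e-05² + 1.04e-08)]/2 = 4.20 × 10^-5 M
pOH = 4.38, so pH = 14.00 − pOH = 9.62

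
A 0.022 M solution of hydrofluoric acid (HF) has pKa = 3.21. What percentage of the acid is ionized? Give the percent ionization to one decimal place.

15.4%

HF ⇌ F- + H+; let x = [H+] at equilibrium.
Ka = 10^(−3.21) = 6.17 × 10^-4
Ka = x²/(C₀ − x); solving the quadratic gives x = 3.39 × 10^-3 M.
% ionization = x/C₀ × 100% = 3.39 × 10^-3/0.022 × 100% = 15.4%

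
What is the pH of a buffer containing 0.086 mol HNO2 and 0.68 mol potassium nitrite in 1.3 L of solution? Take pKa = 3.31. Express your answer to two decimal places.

pH = pKa + log([A⁻]/[HA]) = 3.31 + log(0.68/0.086)
pH = 3.31 + (+0.898) = 4.21

pH = 4.21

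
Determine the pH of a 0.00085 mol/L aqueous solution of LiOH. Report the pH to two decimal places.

LiOH is a strong base; [OH-] = 0.00085 M.
pOH = -log(0.00085) = 3.07
pH = 14.00 - 3.07 = 10.93

pH = 10.93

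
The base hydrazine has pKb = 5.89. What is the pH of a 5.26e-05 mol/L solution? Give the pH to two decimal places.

pH = 8.88

N2H4 + H2O ⇌ N2H5+ + OH-
Kb = 10^(−5.89) = 1.29 × 10^-6
Kb = [OH-]²/(5.26e-05 − [OH-]) = 1.29 × 10^-6
[OH-] is not negligible relative to C₀; solve [OH-]² + 1.29e-06·[OH-] − 6.79e-11 = 0.
[OH-] = [−1.29e-06 + √(1.29e-06² + 2.71e-10)]/2 = 7.62 × 10^-6 M
pOH = 5.12, so pH = 14.00 − pOH = 8.88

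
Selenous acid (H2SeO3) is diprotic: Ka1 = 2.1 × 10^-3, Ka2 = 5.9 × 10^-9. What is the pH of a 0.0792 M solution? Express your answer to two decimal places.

Since Ka1 ≫ Ka2, the first ionization dominates [H+].
Ka1 = x²/(0.0792 − x) = 2.1 × 10^-3
Solving the quadratic: x = (−Ka1 + √(Ka1² + 4·Ka1·C₀))/2 = 1.19 × 10^-2 M
pH = −log(1.19 × 10^-2) = 1.92

pH = 1.92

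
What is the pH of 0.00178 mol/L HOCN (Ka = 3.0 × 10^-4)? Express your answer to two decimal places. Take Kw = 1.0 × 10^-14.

HOCN ⇌ OCN- + H+
From the ICE table, Ka = x²/(0.00178 − x) = 3.0 × 10^-4.
The 5% rule fails; solving x² + Ka·x − Ka·C₀ = 0 exactly:
x = [−0.0003 + √(0.0003² + 2.14e-06)]/2 = 5.96 × 10^-4 M
pH = −log(5.96 × 10^-4) = 3.22

pH = 3.22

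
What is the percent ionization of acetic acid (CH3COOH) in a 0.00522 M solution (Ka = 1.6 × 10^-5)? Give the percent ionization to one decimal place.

5.4%

CH3COOH ⇌ CH3COO- + H+; let x = [H+] at equilibrium.
Ka = x²/(C₀ − x); solving the quadratic gives x = 2.81 × 10^-4 M.
Fraction ionized = 2.81 × 10^-4 / 0.00522 = 0.0538 → 5.4%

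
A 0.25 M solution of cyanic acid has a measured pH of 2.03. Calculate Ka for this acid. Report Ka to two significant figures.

Ka = 3.6 × 10^-4

[H+] = 10^(-2.03) = 9.33 × 10^-3 M
At equilibrium [HA] = 0.25 − 9.33 × 10^-3 = 2.41 × 10^-1 M
Ka = [H+][A-]/[HA] = (9.33 × 10^-3)² / 2.41 × 10^-1 = 3.6 × 10^-4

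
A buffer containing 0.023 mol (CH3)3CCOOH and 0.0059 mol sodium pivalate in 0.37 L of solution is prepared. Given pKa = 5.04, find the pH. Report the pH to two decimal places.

pH = 4.45

Henderson–Hasselbalch: pH = pKa + log([(CH3)3CCOO-]/[(CH3)3CCOOH]) = 5.04 + log(0.0059/0.023)
pH = 5.04 + (-0.591) = 4.45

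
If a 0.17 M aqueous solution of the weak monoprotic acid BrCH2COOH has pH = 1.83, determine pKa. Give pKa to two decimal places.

[H+] = 10^(-1.83) = 1.48 × 10^-2 M
At equilibrium [HA] = 0.17 − 1.48 × 10^-2 = 1.55 × 10^-1 M
Ka = [H+][A-]/[HA] = (1.48 × 10^-2)² / 1.55 × 10^-1 = 1.41 × 10^-3
pKa = -log(1.41 × 10^-3) = 2.85

pKa = 2.85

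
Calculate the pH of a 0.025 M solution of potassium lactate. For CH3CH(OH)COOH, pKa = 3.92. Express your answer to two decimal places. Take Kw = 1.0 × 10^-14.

CH3CH(OH)COO- is the conjugate base of the weak acid CH3CH(OH)COOH.
Ka = 10^(−3.92) = 1.20 × 10^-4
Kb = Kw/Ka = 1.0×10^-14 / 1.20 × 10^-4 = 8.33 × 10^-11
From the ICE table, Kb = [OH-]²/(0.025 − [OH-]) = 8.33 × 10^-11.
Assume [OH-] ≪ 0.025: [OH-] ≈ √(8.33 × 10^-11 × 0.025) = 1.44 × 10^-6 M
pOH = 5.84, so pH = 14.00 − pOH = 8.16

pH = 8.16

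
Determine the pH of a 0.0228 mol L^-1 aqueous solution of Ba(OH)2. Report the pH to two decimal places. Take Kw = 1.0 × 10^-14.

Ba(OH)2 is a strong base (each formula unit releases 2 OH-); [OH-] = 0.0456 M.
pOH = -log(0.0456) = 1.34
pH = 14.00 - 1.34 = 12.66

pH = 12.66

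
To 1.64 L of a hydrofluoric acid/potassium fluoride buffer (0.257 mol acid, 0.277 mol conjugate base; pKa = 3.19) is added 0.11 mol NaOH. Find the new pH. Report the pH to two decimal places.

OH- converts HF to F-: HF → 0.147 mol, F- → 0.387 mol.
Henderson–Hasselbalch with mole ratio 0.387/0.147: pH = 3.19 + (+0.420)

pH = 3.61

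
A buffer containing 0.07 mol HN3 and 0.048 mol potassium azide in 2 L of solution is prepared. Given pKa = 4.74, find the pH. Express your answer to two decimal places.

pH = 4.58

pH = pKa + log([A⁻]/[HA]) = 4.74 + log(0.048/0.07)
pH = 4.74 + (-0.164) = 4.58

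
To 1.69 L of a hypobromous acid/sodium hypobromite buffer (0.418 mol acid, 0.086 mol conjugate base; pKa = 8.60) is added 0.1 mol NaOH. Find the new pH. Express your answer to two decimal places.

OH- converts HOBr to OBr-: HOBr → 0.318 mol, OBr- → 0.186 mol.
pH = pKa + log([A⁻]/[HA]) = 8.60 + log(0.186/0.318) = 8.60 -0.233

pH = 8.37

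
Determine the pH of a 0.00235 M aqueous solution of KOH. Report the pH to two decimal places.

KOH is a strong base; [OH-] = 0.00235 M.
pOH = -log(0.00235) = 2.63
pH = 14.00 - 2.63 = 11.37

pH = 11.37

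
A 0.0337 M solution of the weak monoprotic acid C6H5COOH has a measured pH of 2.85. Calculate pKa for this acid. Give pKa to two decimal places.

pKa = 4.21

[H+] = 10^(-2.85) = 1.41 × 10^-3 M
At equilibrium [HA] = 0.0337 − 1.41 × 10^-3 = 3.23 × 10^-2 M
Ka = [H+][A-]/[HA] = (1.41 × 10^-3)² / 3.23 × 10^-2 = 6.16 × 10^-5
pKa = -log(6.16 × 10^-5) = 4.21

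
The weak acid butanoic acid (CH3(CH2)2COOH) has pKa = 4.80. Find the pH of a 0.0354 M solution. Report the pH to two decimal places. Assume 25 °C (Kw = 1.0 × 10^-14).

pH = 3.13

CH3(CH2)2COOH ⇌ CH3(CH2)2COO- + H+
Ka = 10^(−4.80) = 1.58 × 10^-5
Let x = [H+] at equilibrium. Ka = x²/(0.0354 − x).
Neglecting x in the denominator: x = √(1.58 × 10^-5 × 0.0354) = 7.48 × 10^-4 M
pH = −log[H+] = −log(7.48 × 10^-4) = 3.13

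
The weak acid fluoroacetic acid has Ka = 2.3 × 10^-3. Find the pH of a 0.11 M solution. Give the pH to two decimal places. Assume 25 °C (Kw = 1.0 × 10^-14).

FCH2COOH ⇌ FCH2COO- + H+
From the ICE table, Ka = x²/(0.11 − x) = 2.3 × 10^-3.
Here C₀/Ka ≈ 47.8, so the small-x approximation fails. Use the quadratic:
x = (−Ka + √(Ka² + 4·Ka·C₀))/2 = 1.48 × 10^-2 M
pH = −log(1.48 × 10^-2) = 1.83

pH = 1.83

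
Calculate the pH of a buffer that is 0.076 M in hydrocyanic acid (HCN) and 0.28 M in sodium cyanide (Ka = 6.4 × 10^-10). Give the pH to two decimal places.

pKa = −log(6.4 × 10^-10) = 9.194
pH = pKa + log([A⁻]/[HA]) = 9.194 + log(0.28/0.076)
pH = 9.194 + (+0.566) = 9.76

pH = 9.76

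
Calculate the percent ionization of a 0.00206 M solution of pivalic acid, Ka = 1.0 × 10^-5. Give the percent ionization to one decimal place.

6.7%

(CH3)3CCOOH ⇌ (CH3)3CCOO- + H+; let x = [H+] at equilibrium.
Solve x² + 1e-05x − 2.06e-08 = 0 → x = 1.39 × 10^-4 M
% ionization = x/C₀ × 100% = 1.39 × 10^-4/0.00206 × 100% = 6.7%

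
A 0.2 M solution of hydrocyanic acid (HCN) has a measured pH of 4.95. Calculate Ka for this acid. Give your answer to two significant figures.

Ka = 6.3 × 10^-10

[H+] = 10^(-4.95) = 1.12 × 10^-5 M
At equilibrium [HA] = 0.2 − 1.12 × 10^-5 = 2.00 × 10^-1 M
Ka = [H+][A-]/[HA] = (1.12 × 10^-5)² / 2.00 × 10^-1 = 6.3 × 10^-10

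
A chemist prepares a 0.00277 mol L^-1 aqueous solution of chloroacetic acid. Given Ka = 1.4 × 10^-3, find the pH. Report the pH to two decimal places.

pH = 2.86

ClCH2COOH ⇌ ClCH2COO- + H+
Let x = [H+] at equilibrium. Ka = x²/(0.00277 − x).
The 5% rule fails; solving x² + Ka·x − Ka·C₀ = 0 exactly:
x = [−0.0014 + √(0.0014² + 1.55e-05)]/2 = 1.39 × 10^-3 M
pH = −log(1.39 × 10^-3) = 2.86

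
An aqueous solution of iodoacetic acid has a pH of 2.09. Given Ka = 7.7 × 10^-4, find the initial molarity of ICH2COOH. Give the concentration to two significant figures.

C₀ = 9.4 × 10^-2 M

[H+] = 10^(-2.09) = 8.13 × 10^-3 M = x
Ka = x²/(C₀ − x) ⇒ C₀ = x + x²/Ka
C₀ = 8.13 × 10^-3 + (8.13 × 10^-3)²/(7.7 × 10^-4) = 9.40 × 10^-2 M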